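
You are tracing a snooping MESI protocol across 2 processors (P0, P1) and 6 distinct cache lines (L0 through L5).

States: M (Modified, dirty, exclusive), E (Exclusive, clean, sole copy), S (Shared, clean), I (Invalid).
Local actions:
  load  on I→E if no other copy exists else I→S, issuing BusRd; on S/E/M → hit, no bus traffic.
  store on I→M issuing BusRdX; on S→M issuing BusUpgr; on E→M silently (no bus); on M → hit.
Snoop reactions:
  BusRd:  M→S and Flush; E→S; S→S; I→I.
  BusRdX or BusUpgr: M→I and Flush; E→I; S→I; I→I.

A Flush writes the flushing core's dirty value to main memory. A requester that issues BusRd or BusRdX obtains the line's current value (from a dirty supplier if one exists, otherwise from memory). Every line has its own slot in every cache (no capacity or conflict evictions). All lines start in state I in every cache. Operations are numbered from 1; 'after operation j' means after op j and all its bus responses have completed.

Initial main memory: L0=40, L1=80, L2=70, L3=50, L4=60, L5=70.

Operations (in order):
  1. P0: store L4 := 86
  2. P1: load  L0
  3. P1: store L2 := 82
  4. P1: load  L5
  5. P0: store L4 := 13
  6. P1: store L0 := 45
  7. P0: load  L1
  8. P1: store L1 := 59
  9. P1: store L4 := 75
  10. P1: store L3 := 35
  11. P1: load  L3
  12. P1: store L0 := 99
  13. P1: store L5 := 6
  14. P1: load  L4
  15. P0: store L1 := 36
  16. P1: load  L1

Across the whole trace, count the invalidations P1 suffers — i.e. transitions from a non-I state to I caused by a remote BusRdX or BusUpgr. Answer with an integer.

[1] P0: store L4 := 86 | P0:M(86), P1:I | bus: BusRdX
[2] P1: load  L0 | P0:I, P1:E(40) | bus: BusRd
[3] P1: store L2 := 82 | P0:I, P1:M(82) | bus: BusRdX
[4] P1: load  L5 | P0:I, P1:E(70) | bus: BusRd
[5] P0: store L4 := 13 | P0:M(13), P1:I | bus: none
[6] P1: store L0 := 45 | P0:I, P1:M(45) | bus: none
[7] P0: load  L1 | P0:E(80), P1:I | bus: BusRd
[8] P1: store L1 := 59 | P0:I, P1:M(59) | bus: BusRdX
[9] P1: store L4 := 75 | P0:I, P1:M(75) | bus: BusRdX,Flush
[10] P1: store L3 := 35 | P0:I, P1:M(35) | bus: BusRdX
[11] P1: load  L3 | P0:I, P1:M(35) | bus: none
[12] P1: store L0 := 99 | P0:I, P1:M(99) | bus: none
[13] P1: store L5 := 6 | P0:I, P1:M(6) | bus: none
[14] P1: load  L4 | P0:I, P1:M(75) | bus: none
[15] P0: store L1 := 36 | P0:M(36), P1:I | bus: BusRdX,Flush
[16] P1: load  L1 | P0:S(36), P1:S(36) | bus: BusRd,Flush

invalidations = 1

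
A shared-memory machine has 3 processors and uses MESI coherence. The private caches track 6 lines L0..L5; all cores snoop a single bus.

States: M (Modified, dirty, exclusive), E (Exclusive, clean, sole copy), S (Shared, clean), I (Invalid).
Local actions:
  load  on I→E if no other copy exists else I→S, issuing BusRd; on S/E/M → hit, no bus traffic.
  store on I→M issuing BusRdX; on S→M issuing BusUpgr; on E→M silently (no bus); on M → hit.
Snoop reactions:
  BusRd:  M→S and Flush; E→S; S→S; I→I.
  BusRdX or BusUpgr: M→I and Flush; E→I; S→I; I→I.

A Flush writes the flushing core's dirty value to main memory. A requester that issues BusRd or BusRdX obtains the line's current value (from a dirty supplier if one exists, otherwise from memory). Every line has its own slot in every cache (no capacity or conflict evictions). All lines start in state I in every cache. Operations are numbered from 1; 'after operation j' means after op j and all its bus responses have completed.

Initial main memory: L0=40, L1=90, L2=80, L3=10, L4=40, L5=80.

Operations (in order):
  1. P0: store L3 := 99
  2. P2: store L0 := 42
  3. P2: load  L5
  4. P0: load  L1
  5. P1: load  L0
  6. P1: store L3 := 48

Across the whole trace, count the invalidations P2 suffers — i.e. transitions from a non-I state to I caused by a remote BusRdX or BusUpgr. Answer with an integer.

[1] P0: store L3 := 99 | P0:M(99), P1:I, P2:I | bus: BusRdX
[2] P2: store L0 := 42 | P0:I, P1:I, P2:M(42) | bus: BusRdX
[3] P2: load  L5 | P0:I, P1:I, P2:E(80) | bus: BusRd
[4] P0: load  L1 | P0:E(90), P1:I, P2:I | bus: BusRd
[5] P1: load  L0 | P0:I, P1:S(42), P2:S(42) | bus: BusRd,Flush
[6] P1: store L3 := 48 | P0:I, P1:M(48), P2:I | bus: BusRdX,Flush

invalidations = 0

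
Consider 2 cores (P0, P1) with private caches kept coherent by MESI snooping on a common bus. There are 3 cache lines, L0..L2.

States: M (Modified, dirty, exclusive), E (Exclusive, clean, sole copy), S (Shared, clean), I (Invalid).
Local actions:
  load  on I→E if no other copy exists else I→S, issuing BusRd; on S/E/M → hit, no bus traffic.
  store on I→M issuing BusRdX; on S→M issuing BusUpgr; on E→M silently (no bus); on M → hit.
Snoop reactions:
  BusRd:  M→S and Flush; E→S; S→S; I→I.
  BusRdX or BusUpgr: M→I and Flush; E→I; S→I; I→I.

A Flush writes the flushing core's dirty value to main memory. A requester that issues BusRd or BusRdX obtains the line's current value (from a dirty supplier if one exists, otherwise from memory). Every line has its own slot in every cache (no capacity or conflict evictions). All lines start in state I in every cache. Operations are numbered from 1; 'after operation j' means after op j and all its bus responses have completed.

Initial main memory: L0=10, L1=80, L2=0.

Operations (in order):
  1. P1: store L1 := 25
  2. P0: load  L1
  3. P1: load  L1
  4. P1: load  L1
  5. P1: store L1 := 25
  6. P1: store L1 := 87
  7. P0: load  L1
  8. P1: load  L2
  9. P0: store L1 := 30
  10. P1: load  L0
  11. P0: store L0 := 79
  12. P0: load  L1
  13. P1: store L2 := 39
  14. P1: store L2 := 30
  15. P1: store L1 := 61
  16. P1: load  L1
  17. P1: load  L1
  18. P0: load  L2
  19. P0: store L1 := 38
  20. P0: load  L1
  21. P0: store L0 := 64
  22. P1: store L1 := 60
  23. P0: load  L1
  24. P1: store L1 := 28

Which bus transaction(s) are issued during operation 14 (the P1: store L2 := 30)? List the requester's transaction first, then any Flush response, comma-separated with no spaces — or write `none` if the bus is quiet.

step 1: P1: store L1 := 25  ⟶  IM  (L1)  txn=BusRdX  M[L1]=80
step 2: P0: load  L1  ⟶  SS  (L1)  txn=BusRd+Flush  M[L1]=25
step 3: P1: load  L1  ⟶  SS  (L1)  txn=∅  M[L1]=25
step 4: P1: load  L1  ⟶  SS  (L1)  txn=∅  M[L1]=25
step 5: P1: store L1 := 25  ⟶  IM  (L1)  txn=BusUpgr  M[L1]=25
step 6: P1: store L1 := 87  ⟶  IM  (L1)  txn=∅  M[L1]=25
step 7: P0: load  L1  ⟶  SS  (L1)  txn=BusRd+Flush  M[L1]=87
step 8: P1: load  L2  ⟶  IE  (L2)  txn=BusRd  M[L2]=0
step 9: P0: store L1 := 30  ⟶  MI  (L1)  txn=BusUpgr  M[L1]=87
step 10: P1: load  L0  ⟶  IE  (L0)  txn=BusRd  M[L0]=10
step 11: P0: store L0 := 79  ⟶  MI  (L0)  txn=BusRdX  M[L0]=10
step 12: P0: load  L1  ⟶  MI  (L1)  txn=∅  M[L1]=87
step 13: P1: store L2 := 39  ⟶  IM  (L2)  txn=∅  M[L2]=0
step 14: P1: store L2 := 30  ⟶  IM  (L2)  txn=∅  M[L2]=0
step 15: P1: store L1 := 61  ⟶  IM  (L1)  txn=BusRdX+Flush  M[L1]=30
step 16: P1: load  L1  ⟶  IM  (L1)  txn=∅  M[L1]=30
step 17: P1: load  L1  ⟶  IM  (L1)  txn=∅  M[L1]=30
step 18: P0: load  L2  ⟶  SS  (L2)  txn=BusRd+Flush  M[L2]=30
step 19: P0: store L1 := 38  ⟶  MI  (L1)  txn=BusRdX+Flush  M[L1]=61
step 20: P0: load  L1  ⟶  MI  (L1)  txn=∅  M[L1]=61
step 21: P0: store L0 := 64  ⟶  MI  (L0)  txn=∅  M[L0]=10
step 22: P1: store L1 := 60  ⟶  IM  (L1)  txn=BusRdX+Flush  M[L1]=38
step 23: P0: load  L1  ⟶  SS  (L1)  txn=BusRd+Flush  M[L1]=60
step 24: P1: store L1 := 28  ⟶  IM  (L1)  txn=BusUpgr  M[L1]=60

bus = none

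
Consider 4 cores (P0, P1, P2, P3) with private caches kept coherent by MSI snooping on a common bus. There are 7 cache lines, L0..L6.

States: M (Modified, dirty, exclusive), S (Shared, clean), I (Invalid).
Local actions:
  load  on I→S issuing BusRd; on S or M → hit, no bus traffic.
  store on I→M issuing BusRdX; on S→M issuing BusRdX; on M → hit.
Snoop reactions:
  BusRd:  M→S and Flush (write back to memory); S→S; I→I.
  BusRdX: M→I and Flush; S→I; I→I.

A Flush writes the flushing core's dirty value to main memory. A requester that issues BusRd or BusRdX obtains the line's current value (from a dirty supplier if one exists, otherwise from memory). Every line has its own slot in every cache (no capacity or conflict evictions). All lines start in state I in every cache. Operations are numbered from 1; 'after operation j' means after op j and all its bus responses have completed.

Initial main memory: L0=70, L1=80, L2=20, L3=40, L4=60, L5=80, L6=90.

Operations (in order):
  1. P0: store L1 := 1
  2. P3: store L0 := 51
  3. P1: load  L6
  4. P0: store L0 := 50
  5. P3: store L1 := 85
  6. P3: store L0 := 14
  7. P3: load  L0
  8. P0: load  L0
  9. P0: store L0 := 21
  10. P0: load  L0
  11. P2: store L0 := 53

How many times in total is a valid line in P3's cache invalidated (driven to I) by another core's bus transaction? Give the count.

step 1: P0: store L1 := 1  ⟶  MIII  (L1)  txn=BusRdX  M[L1]=80
step 2: P3: store L0 := 51  ⟶  IIIM  (L0)  txn=BusRdX  M[L0]=70
step 3: P1: load  L6  ⟶  ISII  (L6)  txn=BusRd  M[L6]=90
step 4: P0: store L0 := 50  ⟶  MIII  (L0)  txn=BusRdX+Flush  M[L0]=51
step 5: P3: store L1 := 85  ⟶  IIIM  (L1)  txn=BusRdX+Flush  M[L1]=1
step 6: P3: store L0 := 14  ⟶  IIIM  (L0)  txn=BusRdX+Flush  M[L0]=50
step 7: P3: load  L0  ⟶  IIIM  (L0)  txn=∅  M[L0]=50
step 8: P0: load  L0  ⟶  SIIS  (L0)  txn=BusRd+Flush  M[L0]=14
step 9: P0: store L0 := 21  ⟶  MIII  (L0)  txn=BusRdX  M[L0]=14
step 10: P0: load  L0  ⟶  MIII  (L0)  txn=∅  M[L0]=14
step 11: P2: store L0 := 53  ⟶  IIMI  (L0)  txn=BusRdX+Flush  M[L0]=21

invalidations = 2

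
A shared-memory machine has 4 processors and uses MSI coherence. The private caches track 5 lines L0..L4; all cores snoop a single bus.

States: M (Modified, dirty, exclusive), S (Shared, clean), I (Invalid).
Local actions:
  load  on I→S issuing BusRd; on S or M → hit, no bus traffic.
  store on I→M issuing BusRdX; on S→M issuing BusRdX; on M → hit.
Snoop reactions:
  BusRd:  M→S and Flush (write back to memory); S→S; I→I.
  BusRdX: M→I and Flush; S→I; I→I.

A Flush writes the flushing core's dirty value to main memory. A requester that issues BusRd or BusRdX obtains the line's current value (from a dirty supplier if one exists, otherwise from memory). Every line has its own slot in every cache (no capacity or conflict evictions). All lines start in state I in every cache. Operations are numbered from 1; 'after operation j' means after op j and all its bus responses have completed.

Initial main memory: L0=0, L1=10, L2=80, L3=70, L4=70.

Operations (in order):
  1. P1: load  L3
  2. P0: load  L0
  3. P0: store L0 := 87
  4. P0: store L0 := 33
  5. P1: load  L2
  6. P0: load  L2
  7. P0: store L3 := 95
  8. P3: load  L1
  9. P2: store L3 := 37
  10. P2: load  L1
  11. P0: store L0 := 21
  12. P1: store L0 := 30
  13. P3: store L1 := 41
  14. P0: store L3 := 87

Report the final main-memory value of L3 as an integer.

memory[L3] = 37

  op1 P1: load  L3 → I/S/I/I on L3; bus BusRd; mem=70
  op2 P0: load  L0 → S/I/I/I on L0; bus BusRd; mem=0
  op3 P0: store L0 := 87 → M/I/I/I on L0; bus BusRdX; mem=0
  op4 P0: store L0 := 33 → M/I/I/I on L0; bus (none); mem=0
  op5 P1: load  L2 → I/S/I/I on L2; bus BusRd; mem=80
  op6 P0: load  L2 → S/S/I/I on L2; bus BusRd; mem=80
  op7 P0: store L3 := 95 → M/I/I/I on L3; bus BusRdX; mem=70
  op8 P3: load  L1 → I/I/I/S on L1; bus BusRd; mem=10
  op9 P2: store L3 := 37 → I/I/M/I on L3; bus BusRdX Flush; mem=95
  op10 P2: load  L1 → I/I/S/S on L1; bus BusRd; mem=10
  op11 P0: store L0 := 21 → M/I/I/I on L0; bus (none); mem=0
  op12 P1: store L0 := 30 → I/M/I/I on L0; bus BusRdX Flush; mem=21
  op13 P3: store L1 := 41 → I/I/I/M on L1; bus BusRdX; mem=10
  op14 P0: store L3 := 87 → M/I/I/I on L3; bus BusRdX Flush; mem=37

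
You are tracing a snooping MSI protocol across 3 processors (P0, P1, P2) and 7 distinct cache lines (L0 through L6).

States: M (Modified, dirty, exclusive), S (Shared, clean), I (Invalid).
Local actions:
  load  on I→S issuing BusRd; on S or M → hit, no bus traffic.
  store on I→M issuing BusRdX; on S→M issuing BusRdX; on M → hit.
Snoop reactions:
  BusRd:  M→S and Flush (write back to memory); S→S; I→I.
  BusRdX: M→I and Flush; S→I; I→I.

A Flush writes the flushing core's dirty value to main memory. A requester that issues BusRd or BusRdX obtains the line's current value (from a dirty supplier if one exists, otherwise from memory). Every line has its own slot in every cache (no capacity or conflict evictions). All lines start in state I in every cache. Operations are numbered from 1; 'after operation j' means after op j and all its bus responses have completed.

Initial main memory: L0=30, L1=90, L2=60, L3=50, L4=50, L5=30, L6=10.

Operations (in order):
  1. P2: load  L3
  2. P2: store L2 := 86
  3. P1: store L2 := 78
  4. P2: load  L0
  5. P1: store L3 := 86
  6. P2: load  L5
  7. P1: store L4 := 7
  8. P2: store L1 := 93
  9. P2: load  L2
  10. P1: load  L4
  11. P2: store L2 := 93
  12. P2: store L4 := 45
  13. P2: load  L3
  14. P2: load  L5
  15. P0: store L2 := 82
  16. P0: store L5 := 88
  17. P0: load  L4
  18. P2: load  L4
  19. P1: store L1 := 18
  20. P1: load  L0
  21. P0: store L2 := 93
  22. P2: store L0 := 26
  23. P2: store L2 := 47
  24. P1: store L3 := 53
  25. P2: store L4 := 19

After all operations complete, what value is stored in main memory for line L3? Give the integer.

  op1 P2: load  L3 → I/I/S on L3; bus BusRd; mem=50
  op2 P2: store L2 := 86 → I/I/M on L2; bus BusRdX; mem=60
  op3 P1: store L2 := 78 → I/M/I on L2; bus BusRdX Flush; mem=86
  op4 P2: load  L0 → I/I/S on L0; bus BusRd; mem=30
  op5 P1: store L3 := 86 → I/M/I on L3; bus BusRdX; mem=50
  op6 P2: load  L5 → I/I/S on L5; bus BusRd; mem=30
  op7 P1: store L4 := 7 → I/M/I on L4; bus BusRdX; mem=50
  op8 P2: store L1 := 93 → I/I/M on L1; bus BusRdX; mem=90
  op9 P2: load  L2 → I/S/S on L2; bus BusRd Flush; mem=78
  op10 P1: load  L4 → I/M/I on L4; bus (none); mem=50
  op11 P2: store L2 := 93 → I/I/M on L2; bus BusRdX; mem=78
  op12 P2: store L4 := 45 → I/I/M on L4; bus BusRdX Flush; mem=7
  op13 P2: load  L3 → I/S/S on L3; bus BusRd Flush; mem=86
  op14 P2: load  L5 → I/I/S on L5; bus (none); mem=30
  op15 P0: store L2 := 82 → M/I/I on L2; bus BusRdX Flush; mem=93
  op16 P0: store L5 := 88 → M/I/I on L5; bus BusRdX; mem=30
  op17 P0: load  L4 → S/I/S on L4; bus BusRd Flush; mem=45
  op18 P2: load  L4 → S/I/S on L4; bus (none); mem=45
  op19 P1: store L1 := 18 → I/M/I on L1; bus BusRdX Flush; mem=93
  op20 P1: load  L0 → I/S/S on L0; bus BusRd; mem=30
  op21 P0: store L2 := 93 → M/I/I on L2; bus (none); mem=93
  op22 P2: store L0 := 26 → I/I/M on L0; bus BusRdX; mem=30
  op23 P2: store L2 := 47 → I/I/M on L2; bus BusRdX Flush; mem=93
  op24 P1: store L3 := 53 → I/M/I on L3; bus BusRdX; mem=86
  op25 P2: store L4 := 19 → I/I/M on L4; bus BusRdX; mem=45

memory[L3] = 86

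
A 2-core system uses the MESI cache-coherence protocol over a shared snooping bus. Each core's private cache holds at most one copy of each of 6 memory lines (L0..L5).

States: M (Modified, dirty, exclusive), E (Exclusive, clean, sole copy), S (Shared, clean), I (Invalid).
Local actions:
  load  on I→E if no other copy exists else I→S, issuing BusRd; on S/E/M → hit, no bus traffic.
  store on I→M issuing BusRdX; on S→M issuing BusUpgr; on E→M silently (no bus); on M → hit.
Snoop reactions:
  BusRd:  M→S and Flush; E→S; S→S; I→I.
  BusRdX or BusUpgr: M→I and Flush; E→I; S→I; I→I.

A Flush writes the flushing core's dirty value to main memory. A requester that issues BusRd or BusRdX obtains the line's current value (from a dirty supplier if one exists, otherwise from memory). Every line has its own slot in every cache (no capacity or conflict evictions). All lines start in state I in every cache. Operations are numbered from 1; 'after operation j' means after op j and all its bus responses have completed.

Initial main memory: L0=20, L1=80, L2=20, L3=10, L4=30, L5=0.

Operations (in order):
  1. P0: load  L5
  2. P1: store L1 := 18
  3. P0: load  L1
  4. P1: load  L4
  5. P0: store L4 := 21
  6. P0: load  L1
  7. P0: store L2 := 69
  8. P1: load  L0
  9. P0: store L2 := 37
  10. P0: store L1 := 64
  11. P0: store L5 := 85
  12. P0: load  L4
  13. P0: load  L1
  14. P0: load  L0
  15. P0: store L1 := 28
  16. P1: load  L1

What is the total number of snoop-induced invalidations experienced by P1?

invalidations = 2

  op1 P0: load  L5 → E/I on L5; bus BusRd; mem=0
  op2 P1: store L1 := 18 → I/M on L1; bus BusRdX; mem=80
  op3 P0: load  L1 → S/S on L1; bus BusRd Flush; mem=18
  op4 P1: load  L4 → I/E on L4; bus BusRd; mem=30
  op5 P0: store L4 := 21 → M/I on L4; bus BusRdX; mem=30
  op6 P0: load  L1 → S/S on L1; bus (none); mem=18
  op7 P0: store L2 := 69 → M/I on L2; bus BusRdX; mem=20
  op8 P1: load  L0 → I/E on L0; bus BusRd; mem=20
  op9 P0: store L2 := 37 → M/I on L2; bus (none); mem=20
  op10 P0: store L1 := 64 → M/I on L1; bus BusUpgr; mem=18
  op11 P0: store L5 := 85 → M/I on L5; bus (none); mem=0
  op12 P0: load  L4 → M/I on L4; bus (none); mem=30
  op13 P0: load  L1 → M/I on L1; bus (none); mem=18
  op14 P0: load  L0 → S/S on L0; bus BusRd; mem=20
  op15 P0: store L1 := 28 → M/I on L1; bus (none); mem=18
  op16 P1: load  L1 → S/S on L1; bus BusRd Flush; mem=28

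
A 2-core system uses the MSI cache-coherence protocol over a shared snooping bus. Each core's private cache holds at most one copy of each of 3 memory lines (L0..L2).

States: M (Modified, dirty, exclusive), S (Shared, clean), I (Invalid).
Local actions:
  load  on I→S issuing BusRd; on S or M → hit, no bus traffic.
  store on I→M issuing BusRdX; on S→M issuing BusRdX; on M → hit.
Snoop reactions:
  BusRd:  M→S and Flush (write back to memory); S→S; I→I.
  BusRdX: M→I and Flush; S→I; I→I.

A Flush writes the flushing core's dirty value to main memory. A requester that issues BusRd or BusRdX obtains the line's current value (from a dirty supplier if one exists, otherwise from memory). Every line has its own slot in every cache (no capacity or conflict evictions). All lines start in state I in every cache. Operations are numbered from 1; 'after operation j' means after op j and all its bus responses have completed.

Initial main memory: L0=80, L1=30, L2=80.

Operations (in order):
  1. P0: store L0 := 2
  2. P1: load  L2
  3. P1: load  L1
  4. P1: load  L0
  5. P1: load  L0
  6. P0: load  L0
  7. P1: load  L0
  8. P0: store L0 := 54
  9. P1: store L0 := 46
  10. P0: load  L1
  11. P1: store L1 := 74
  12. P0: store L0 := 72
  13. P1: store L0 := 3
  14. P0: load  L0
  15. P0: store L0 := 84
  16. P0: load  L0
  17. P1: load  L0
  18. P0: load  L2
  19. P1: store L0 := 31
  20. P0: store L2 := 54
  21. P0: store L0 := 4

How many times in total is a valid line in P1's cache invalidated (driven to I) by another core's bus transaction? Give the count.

invalidations = 5

step 1: P0: store L0 := 2  ⟶  MI  (L0)  txn=BusRdX  M[L0]=80
step 2: P1: load  L2  ⟶  IS  (L2)  txn=BusRd  M[L2]=80
step 3: P1: load  L1  ⟶  IS  (L1)  txn=BusRd  M[L1]=30
step 4: P1: load  L0  ⟶  SS  (L0)  txn=BusRd+Flush  M[L0]=2
step 5: P1: load  L0  ⟶  SS  (L0)  txn=∅  M[L0]=2
step 6: P0: load  L0  ⟶  SS  (L0)  txn=∅  M[L0]=2
step 7: P1: load  L0  ⟶  SS  (L0)  txn=∅  M[L0]=2
step 8: P0: store L0 := 54  ⟶  MI  (L0)  txn=BusRdX  M[L0]=2
step 9: P1: store L0 := 46  ⟶  IM  (L0)  txn=BusRdX+Flush  M[L0]=54
step 10: P0: load  L1  ⟶  SS  (L1)  txn=BusRd  M[L1]=30
step 11: P1: store L1 := 74  ⟶  IM  (L1)  txn=BusRdX  M[L1]=30
step 12: P0: store L0 := 72  ⟶  MI  (L0)  txn=BusRdX+Flush  M[L0]=46
step 13: P1: store L0 := 3  ⟶  IM  (L0)  txn=BusRdX+Flush  M[L0]=72
step 14: P0: load  L0  ⟶  SS  (L0)  txn=BusRd+Flush  M[L0]=3
step 15: P0: store L0 := 84  ⟶  MI  (L0)  txn=BusRdX  M[L0]=3
step 16: P0: load  L0  ⟶  MI  (L0)  txn=∅  M[L0]=3
step 17: P1: load  L0  ⟶  SS  (L0)  txn=BusRd+Flush  M[L0]=84
step 18: P0: load  L2  ⟶  SS  (L2)  txn=BusRd  M[L2]=80
step 19: P1: store L0 := 31  ⟶  IM  (L0)  txn=BusRdX  M[L0]=84
step 20: P0: store L2 := 54  ⟶  MI  (L2)  txn=BusRdX  M[L2]=80
step 21: P0: store L0 := 4  ⟶  MI  (L0)  txn=BusRdX+Flush  M[L0]=31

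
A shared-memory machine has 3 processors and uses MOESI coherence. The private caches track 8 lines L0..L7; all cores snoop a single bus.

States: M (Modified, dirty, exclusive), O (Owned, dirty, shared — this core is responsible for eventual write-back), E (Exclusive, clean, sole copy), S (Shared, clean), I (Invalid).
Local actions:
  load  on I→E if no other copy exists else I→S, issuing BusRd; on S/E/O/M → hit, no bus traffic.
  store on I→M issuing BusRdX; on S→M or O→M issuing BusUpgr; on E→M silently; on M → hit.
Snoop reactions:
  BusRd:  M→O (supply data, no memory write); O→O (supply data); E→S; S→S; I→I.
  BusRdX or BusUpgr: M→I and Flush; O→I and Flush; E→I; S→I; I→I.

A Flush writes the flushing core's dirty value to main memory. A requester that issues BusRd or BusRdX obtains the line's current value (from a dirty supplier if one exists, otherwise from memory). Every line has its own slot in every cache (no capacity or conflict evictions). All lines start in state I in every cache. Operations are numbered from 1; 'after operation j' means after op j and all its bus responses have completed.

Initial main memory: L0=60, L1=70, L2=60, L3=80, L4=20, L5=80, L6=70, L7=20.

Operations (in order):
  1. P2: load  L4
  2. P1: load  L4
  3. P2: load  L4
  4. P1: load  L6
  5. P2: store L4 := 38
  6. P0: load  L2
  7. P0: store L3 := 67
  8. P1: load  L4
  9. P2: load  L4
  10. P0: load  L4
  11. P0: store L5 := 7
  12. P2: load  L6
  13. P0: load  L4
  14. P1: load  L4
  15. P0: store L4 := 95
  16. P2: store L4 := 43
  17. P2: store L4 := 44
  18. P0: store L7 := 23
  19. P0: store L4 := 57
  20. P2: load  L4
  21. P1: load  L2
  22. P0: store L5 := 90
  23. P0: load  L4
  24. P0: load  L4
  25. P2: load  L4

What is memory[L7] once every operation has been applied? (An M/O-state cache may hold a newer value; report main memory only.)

memory[L7] = 20

  op1 P2: load  L4 → I/I/E on L4; bus BusRd; mem=20
  op2 P1: load  L4 → I/S/S on L4; bus BusRd; mem=20
  op3 P2: load  L4 → I/S/S on L4; bus (none); mem=20
  op4 P1: load  L6 → I/E/I on L6; bus BusRd; mem=70
  op5 P2: store L4 := 38 → I/I/M on L4; bus BusUpgr; mem=20
  op6 P0: load  L2 → E/I/I on L2; bus BusRd; mem=60
  op7 P0: store L3 := 67 → M/I/I on L3; bus BusRdX; mem=80
  op8 P1: load  L4 → I/S/O on L4; bus BusRd; mem=20
  op9 P2: load  L4 → I/S/O on L4; bus (none); mem=20
  op10 P0: load  L4 → S/S/O on L4; bus BusRd; mem=20
  op11 P0: store L5 := 7 → M/I/I on L5; bus BusRdX; mem=80
  op12 P2: load  L6 → I/S/S on L6; bus BusRd; mem=70
  op13 P0: load  L4 → S/S/O on L4; bus (none); mem=20
  op14 P1: load  L4 → S/S/O on L4; bus (none); mem=20
  op15 P0: store L4 := 95 → M/I/I on L4; bus BusUpgr Flush; mem=38
  op16 P2: store L4 := 43 → I/I/M on L4; bus BusRdX Flush; mem=95
  op17 P2: store L4 := 44 → I/I/M on L4; bus (none); mem=95
  op18 P0: store L7 := 23 → M/I/I on L7; bus BusRdX; mem=20
  op19 P0: store L4 := 57 → M/I/I on L4; bus BusRdX Flush; mem=44
  op20 P2: load  L4 → O/I/S on L4; bus BusRd; mem=44
  op21 P1: load  L2 → S/S/I on L2; bus BusRd; mem=60
  op22 P0: store L5 := 90 → M/I/I on L5; bus (none); mem=80
  op23 P0: load  L4 → O/I/S on L4; bus (none); mem=44
  op24 P0: load  L4 → O/I/S on L4; bus (none); mem=44
  op25 P2: load  L4 → O/I/S on L4; bus (none); mem=44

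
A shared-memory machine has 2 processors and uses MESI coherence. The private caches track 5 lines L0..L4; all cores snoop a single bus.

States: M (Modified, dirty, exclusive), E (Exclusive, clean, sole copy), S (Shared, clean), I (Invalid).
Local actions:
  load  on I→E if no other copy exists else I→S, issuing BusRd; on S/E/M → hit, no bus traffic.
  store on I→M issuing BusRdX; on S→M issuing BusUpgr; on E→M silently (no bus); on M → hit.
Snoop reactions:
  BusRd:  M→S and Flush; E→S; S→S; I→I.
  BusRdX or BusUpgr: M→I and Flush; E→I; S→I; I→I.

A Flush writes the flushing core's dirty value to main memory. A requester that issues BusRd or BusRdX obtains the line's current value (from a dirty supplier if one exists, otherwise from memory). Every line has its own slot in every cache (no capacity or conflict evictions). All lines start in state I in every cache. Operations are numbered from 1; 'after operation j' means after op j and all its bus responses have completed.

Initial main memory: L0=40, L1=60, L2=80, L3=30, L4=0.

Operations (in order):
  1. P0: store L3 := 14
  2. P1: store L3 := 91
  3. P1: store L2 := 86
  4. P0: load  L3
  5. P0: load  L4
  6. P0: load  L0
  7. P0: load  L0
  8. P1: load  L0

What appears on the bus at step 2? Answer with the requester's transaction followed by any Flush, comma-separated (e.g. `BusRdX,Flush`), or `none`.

bus = BusRdX,Flush

[1] P0: store L3 := 14 | P0:M(14), P1:I | bus: BusRdX
[2] P1: store L3 := 91 | P0:I, P1:M(91) | bus: BusRdX,Flush
[3] P1: store L2 := 86 | P0:I, P1:M(86) | bus: BusRdX
[4] P0: load  L3 | P0:S(91), P1:S(91) | bus: BusRd,Flush
[5] P0: load  L4 | P0:E(0), P1:I | bus: BusRd
[6] P0: load  L0 | P0:E(40), P1:I | bus: BusRd
[7] P0: load  L0 | P0:E(40), P1:I | bus: none
[8] P1: load  L0 | P0:S(40), P1:S(40) | bus: BusRd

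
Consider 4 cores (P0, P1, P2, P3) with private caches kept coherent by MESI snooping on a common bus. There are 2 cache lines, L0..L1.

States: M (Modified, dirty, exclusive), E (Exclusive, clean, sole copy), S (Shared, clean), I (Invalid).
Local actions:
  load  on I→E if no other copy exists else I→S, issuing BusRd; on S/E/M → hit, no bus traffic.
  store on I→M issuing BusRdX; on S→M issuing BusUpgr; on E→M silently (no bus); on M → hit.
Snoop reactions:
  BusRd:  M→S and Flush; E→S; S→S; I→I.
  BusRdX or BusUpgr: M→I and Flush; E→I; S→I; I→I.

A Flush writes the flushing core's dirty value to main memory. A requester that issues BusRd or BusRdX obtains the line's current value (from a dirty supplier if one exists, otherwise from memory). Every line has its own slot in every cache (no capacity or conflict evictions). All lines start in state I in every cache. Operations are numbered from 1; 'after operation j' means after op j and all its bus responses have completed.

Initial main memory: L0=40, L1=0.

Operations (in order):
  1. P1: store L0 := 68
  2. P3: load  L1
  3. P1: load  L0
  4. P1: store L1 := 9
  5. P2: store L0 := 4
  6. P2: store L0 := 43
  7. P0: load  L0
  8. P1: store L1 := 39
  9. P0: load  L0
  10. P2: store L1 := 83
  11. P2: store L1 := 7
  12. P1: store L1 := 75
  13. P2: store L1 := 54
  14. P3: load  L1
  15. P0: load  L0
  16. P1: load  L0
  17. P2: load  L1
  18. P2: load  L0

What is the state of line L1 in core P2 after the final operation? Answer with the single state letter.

step 1: P1: store L0 := 68  ⟶  IMII  (L0)  txn=BusRdX  M[L0]=40
step 2: P3: load  L1  ⟶  IIIE  (L1)  txn=BusRd  M[L1]=0
step 3: P1: load  L0  ⟶  IMII  (L0)  txn=∅  M[L0]=40
step 4: P1: store L1 := 9  ⟶  IMII  (L1)  txn=BusRdX  M[L1]=0
step 5: P2: store L0 := 4  ⟶  IIMI  (L0)  txn=BusRdX+Flush  M[L0]=68
step 6: P2: store L0 := 43  ⟶  IIMI  (L0)  txn=∅  M[L0]=68
step 7: P0: load  L0  ⟶  SISI  (L0)  txn=BusRd+Flush  M[L0]=43
step 8: P1: store L1 := 39  ⟶  IMII  (L1)  txn=∅  M[L1]=0
step 9: P0: load  L0  ⟶  SISI  (L0)  txn=∅  M[L0]=43
step 10: P2: store L1 := 83  ⟶  IIMI  (L1)  txn=BusRdX+Flush  M[L1]=39
step 11: P2: store L1 := 7  ⟶  IIMI  (L1)  txn=∅  M[L1]=39
step 12: P1: store L1 := 75  ⟶  IMII  (L1)  txn=BusRdX+Flush  M[L1]=7
step 13: P2: store L1 := 54  ⟶  IIMI  (L1)  txn=BusRdX+Flush  M[L1]=75
step 14: P3: load  L1  ⟶  IISS  (L1)  txn=BusRd+Flush  M[L1]=54
step 15: P0: load  L0  ⟶  SISI  (L0)  txn=∅  M[L0]=43
step 16: P1: load  L0  ⟶  SSSI  (L0)  txn=BusRd  M[L0]=43
step 17: P2: load  L1  ⟶  IISS  (L1)  txn=∅  M[L1]=54
step 18: P2: load  L0  ⟶  SSSI  (L0)  txn=∅  M[L0]=43

state = S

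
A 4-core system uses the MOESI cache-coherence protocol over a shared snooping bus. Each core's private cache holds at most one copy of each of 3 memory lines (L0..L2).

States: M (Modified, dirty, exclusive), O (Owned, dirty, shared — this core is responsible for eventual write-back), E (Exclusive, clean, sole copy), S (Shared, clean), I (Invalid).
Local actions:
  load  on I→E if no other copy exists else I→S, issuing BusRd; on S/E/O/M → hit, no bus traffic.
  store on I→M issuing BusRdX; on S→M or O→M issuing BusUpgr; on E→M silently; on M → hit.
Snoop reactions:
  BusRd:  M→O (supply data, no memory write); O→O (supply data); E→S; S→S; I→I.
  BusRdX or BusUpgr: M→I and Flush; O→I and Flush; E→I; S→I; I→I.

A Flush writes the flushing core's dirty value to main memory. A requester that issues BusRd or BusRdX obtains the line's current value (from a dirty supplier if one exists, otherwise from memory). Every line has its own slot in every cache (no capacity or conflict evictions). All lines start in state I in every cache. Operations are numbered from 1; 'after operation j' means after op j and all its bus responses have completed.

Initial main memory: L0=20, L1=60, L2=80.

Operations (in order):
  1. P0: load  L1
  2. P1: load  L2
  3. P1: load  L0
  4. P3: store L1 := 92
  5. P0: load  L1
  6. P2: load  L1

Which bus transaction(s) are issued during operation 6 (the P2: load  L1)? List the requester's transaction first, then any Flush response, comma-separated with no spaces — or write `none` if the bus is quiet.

bus = BusRd

step 1: P0: load  L1  ⟶  EIII  (L1)  txn=BusRd  M[L1]=60
step 2: P1: load  L2  ⟶  IEII  (L2)  txn=BusRd  M[L2]=80
step 3: P1: load  L0  ⟶  IEII  (L0)  txn=BusRd  M[L0]=20
step 4: P3: store L1 := 92  ⟶  IIIM  (L1)  txn=BusRdX  M[L1]=60
step 5: P0: load  L1  ⟶  SIIO  (L1)  txn=BusRd  M[L1]=60
step 6: P2: load  L1  ⟶  SISO  (L1)  txn=BusRd  M[L1]=60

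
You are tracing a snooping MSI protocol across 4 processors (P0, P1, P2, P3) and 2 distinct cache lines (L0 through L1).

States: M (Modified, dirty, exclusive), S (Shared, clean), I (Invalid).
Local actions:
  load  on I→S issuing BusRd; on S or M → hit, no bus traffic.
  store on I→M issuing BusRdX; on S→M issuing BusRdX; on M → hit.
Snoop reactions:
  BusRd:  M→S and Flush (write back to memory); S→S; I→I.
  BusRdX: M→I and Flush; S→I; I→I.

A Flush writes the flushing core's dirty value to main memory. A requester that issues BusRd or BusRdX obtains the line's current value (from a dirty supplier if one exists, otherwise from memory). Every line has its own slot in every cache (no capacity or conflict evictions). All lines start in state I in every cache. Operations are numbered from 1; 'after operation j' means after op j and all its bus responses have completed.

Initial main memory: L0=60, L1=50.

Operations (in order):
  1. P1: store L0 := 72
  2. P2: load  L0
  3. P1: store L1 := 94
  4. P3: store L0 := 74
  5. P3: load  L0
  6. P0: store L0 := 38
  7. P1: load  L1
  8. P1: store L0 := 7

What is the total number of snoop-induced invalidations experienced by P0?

[1] P1: store L0 := 72 | P0:I, P1:M(72), P2:I, P3:I | bus: BusRdX
[2] P2: load  L0 | P0:I, P1:S(72), P2:S(72), P3:I | bus: BusRd,Flush
[3] P1: store L1 := 94 | P0:I, P1:M(94), P2:I, P3:I | bus: BusRdX
[4] P3: store L0 := 74 | P0:I, P1:I, P2:I, P3:M(74) | bus: BusRdX
[5] P3: load  L0 | P0:I, P1:I, P2:I, P3:M(74) | bus: none
[6] P0: store L0 := 38 | P0:M(38), P1:I, P2:I, P3:I | bus: BusRdX,Flush
[7] P1: load  L1 | P0:I, P1:M(94), P2:I, P3:I | bus: none
[8] P1: store L0 := 7 | P0:I, P1:M(7), P2:I, P3:I | bus: BusRdX,Flush

invalidations = 1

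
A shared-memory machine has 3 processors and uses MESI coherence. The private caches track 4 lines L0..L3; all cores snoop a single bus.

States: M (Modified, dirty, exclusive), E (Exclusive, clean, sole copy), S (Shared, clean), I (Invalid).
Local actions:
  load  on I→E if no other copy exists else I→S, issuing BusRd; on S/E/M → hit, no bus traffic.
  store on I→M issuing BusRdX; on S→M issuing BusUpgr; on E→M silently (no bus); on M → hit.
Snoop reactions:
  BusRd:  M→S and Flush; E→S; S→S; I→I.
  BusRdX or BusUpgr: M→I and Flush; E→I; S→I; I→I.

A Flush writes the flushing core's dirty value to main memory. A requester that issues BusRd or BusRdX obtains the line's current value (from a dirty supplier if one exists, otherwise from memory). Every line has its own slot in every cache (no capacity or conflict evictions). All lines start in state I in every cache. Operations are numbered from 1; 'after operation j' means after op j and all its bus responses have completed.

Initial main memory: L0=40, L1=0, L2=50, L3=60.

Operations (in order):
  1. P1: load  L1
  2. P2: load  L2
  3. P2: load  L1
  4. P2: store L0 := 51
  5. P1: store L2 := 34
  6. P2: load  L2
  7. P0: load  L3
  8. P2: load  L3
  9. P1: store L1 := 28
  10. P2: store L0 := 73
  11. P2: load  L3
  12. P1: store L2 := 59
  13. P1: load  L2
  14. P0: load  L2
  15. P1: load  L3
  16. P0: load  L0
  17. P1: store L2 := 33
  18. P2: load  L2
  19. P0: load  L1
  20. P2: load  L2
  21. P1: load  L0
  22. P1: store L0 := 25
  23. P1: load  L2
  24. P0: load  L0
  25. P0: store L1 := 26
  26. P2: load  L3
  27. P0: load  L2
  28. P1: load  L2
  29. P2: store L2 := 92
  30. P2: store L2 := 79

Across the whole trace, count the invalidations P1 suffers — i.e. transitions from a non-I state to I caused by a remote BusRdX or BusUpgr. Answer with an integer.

[1] P1: load  L1 | P0:I, P1:E(0), P2:I | bus: BusRd
[2] P2: load  L2 | P0:I, P1:I, P2:E(50) | bus: BusRd
[3] P2: load  L1 | P0:I, P1:S(0), P2:S(0) | bus: BusRd
[4] P2: store L0 := 51 | P0:I, P1:I, P2:M(51) | bus: BusRdX
[5] P1: store L2 := 34 | P0:I, P1:M(34), P2:I | bus: BusRdX
[6] P2: load  L2 | P0:I, P1:S(34), P2:S(34) | bus: BusRd,Flush
[7] P0: load  L3 | P0:E(60), P1:I, P2:I | bus: BusRd
[8] P2: load  L3 | P0:S(60), P1:I, P2:S(60) | bus: BusRd
[9] P1: store L1 := 28 | P0:I, P1:M(28), P2:I | bus: BusUpgr
[10] P2: store L0 := 73 | P0:I, P1:I, P2:M(73) | bus: none
[11] P2: load  L3 | P0:S(60), P1:I, P2:S(60) | bus: none
[12] P1: store L2 := 59 | P0:I, P1:M(59), P2:I | bus: BusUpgr
[13] P1: load  L2 | P0:I, P1:M(59), P2:I | bus: none
[14] P0: load  L2 | P0:S(59), P1:S(59), P2:I | bus: BusRd,Flush
[15] P1: load  L3 | P0:S(60), P1:S(60), P2:S(60) | bus: BusRd
[16] P0: load  L0 | P0:S(73), P1:I, P2:S(73) | bus: BusRd,Flush
[17] P1: store L2 := 33 | P0:I, P1:M(33), P2:I | bus: BusUpgr
[18] P2: load  L2 | P0:I, P1:S(33), P2:S(33) | bus: BusRd,Flush
[19] P0: load  L1 | P0:S(28), P1:S(28), P2:I | bus: BusRd,Flush
[20] P2: load  L2 | P0:I, P1:S(33), P2:S(33) | bus: none
[21] P1: load  L0 | P0:S(73), P1:S(73), P2:S(73) | bus: BusRd
[22] P1: store L0 := 25 | P0:I, P1:M(25), P2:I | bus: BusUpgr
[23] P1: load  L2 | P0:I, P1:S(33), P2:S(33) | bus: none
[24] P0: load  L0 | P0:S(25), P1:S(25), P2:I | bus: BusRd,Flush
[25] P0: store L1 := 26 | P0:M(26), P1:I, P2:I | bus: BusUpgr
[26] P2: load  L3 | P0:S(60), P1:S(60), P2:S(60) | bus: none
[27] P0: load  L2 | P0:S(33), P1:S(33), P2:S(33) | bus: BusRd
[28] P1: load  L2 | P0:S(33), P1:S(33), P2:S(33) | bus: none
[29] P2: store L2 := 92 | P0:I, P1:I, P2:M(92) | bus: BusUpgr
[30] P2: store L2 := 79 | P0:I, P1:I, P2:M(79) | bus: none

invalidations = 2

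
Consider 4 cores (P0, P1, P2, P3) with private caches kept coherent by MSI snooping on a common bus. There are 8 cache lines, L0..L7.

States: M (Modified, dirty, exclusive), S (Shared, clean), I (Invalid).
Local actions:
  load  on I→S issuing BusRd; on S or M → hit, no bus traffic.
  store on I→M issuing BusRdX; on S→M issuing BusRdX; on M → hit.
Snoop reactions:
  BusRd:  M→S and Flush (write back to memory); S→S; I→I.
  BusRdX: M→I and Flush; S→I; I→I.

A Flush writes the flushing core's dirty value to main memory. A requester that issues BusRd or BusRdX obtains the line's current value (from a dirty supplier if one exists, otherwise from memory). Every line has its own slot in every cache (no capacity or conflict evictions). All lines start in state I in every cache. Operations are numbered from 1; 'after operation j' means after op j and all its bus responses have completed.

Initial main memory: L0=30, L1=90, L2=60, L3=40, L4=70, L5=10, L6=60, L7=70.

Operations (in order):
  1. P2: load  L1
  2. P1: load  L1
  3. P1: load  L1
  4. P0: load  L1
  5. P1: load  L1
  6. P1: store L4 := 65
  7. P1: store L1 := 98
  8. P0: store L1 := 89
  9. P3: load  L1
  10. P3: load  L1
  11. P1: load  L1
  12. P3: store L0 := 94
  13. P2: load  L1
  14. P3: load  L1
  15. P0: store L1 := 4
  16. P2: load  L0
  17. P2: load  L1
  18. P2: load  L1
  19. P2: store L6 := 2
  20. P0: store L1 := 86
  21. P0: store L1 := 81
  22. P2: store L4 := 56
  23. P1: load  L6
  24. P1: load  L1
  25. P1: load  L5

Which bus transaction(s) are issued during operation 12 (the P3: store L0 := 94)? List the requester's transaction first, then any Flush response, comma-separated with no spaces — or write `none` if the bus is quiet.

bus = BusRdX

step 1: P2: load  L1  ⟶  IISI  (L1)  txn=BusRd  M[L1]=90
step 2: P1: load  L1  ⟶  ISSI  (L1)  txn=BusRd  M[L1]=90
step 3: P1: load  L1  ⟶  ISSI  (L1)  txn=∅  M[L1]=90
step 4: P0: load  L1  ⟶  SSSI  (L1)  txn=BusRd  M[L1]=90
step 5: P1: load  L1  ⟶  SSSI  (L1)  txn=∅  M[L1]=90
step 6: P1: store L4 := 65  ⟶  IMII  (L4)  txn=BusRdX  M[L4]=70
step 7: P1: store L1 := 98  ⟶  IMII  (L1)  txn=BusRdX  M[L1]=90
step 8: P0: store L1 := 89  ⟶  MIII  (L1)  txn=BusRdX+Flush  M[L1]=98
step 9: P3: load  L1  ⟶  SIIS  (L1)  txn=BusRd+Flush  M[L1]=89
step 10: P3: load  L1  ⟶  SIIS  (L1)  txn=∅  M[L1]=89
step 11: P1: load  L1  ⟶  SSIS  (L1)  txn=BusRd  M[L1]=89
step 12: P3: store L0 := 94  ⟶  IIIM  (L0)  txn=BusRdX  M[L0]=30
step 13: P2: load  L1  ⟶  SSSS  (L1)  txn=BusRd  M[L1]=89
step 14: P3: load  L1  ⟶  SSSS  (L1)  txn=∅  M[L1]=89
step 15: P0: store L1 := 4  ⟶  MIII  (L1)  txn=BusRdX  M[L1]=89
step 16: P2: load  L0  ⟶  IISS  (L0)  txn=BusRd+Flush  M[L0]=94
step 17: P2: load  L1  ⟶  SISI  (L1)  txn=BusRd+Flush  M[L1]=4
step 18: P2: load  L1  ⟶  SISI  (L1)  txn=∅  M[L1]=4
step 19: P2: store L6 := 2  ⟶  IIMI  (L6)  txn=BusRdX  M[L6]=60
step 20: P0: store L1 := 86  ⟶  MIII  (L1)  txn=BusRdX  M[L1]=4
step 21: P0: store L1 := 81  ⟶  MIII  (L1)  txn=∅  M[L1]=4
step 22: P2: store L4 := 56  ⟶  IIMI  (L4)  txn=BusRdX+Flush  M[L4]=65
step 23: P1: load  L6  ⟶  ISSI  (L6)  txn=BusRd+Flush  M[L6]=2
step 24: P1: load  L1  ⟶  SSII  (L1)  txn=BusRd+Flush  M[L1]=81
step 25: P1: load  L5  ⟶  ISII  (L5)  txn=BusRd  M[L5]=10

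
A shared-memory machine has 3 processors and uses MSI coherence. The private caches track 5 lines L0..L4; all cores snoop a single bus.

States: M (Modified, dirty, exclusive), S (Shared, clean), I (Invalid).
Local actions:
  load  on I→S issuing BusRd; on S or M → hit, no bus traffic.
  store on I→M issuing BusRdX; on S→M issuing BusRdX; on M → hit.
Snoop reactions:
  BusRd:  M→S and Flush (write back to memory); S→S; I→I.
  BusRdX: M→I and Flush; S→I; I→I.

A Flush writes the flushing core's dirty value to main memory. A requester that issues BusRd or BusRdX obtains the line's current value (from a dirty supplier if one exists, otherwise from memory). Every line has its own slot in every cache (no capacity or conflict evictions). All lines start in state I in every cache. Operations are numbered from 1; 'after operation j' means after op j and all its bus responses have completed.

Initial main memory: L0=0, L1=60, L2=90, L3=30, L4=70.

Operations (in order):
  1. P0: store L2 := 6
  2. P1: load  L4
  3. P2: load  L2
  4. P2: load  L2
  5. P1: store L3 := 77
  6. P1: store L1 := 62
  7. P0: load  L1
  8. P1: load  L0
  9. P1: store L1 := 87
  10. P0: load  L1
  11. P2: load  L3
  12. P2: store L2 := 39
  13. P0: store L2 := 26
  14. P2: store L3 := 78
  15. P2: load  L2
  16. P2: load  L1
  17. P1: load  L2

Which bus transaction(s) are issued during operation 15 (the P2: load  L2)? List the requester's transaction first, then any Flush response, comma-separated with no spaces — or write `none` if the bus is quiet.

bus = BusRd,Flush

[1] P0: store L2 := 6 | P0:M(6), P1:I, P2:I | bus: BusRdX
[2] P1: load  L4 | P0:I, P1:S(70), P2:I | bus: BusRd
[3] P2: load  L2 | P0:S(6), P1:I, P2:S(6) | bus: BusRd,Flush
[4] P2: load  L2 | P0:S(6), P1:I, P2:S(6) | bus: none
[5] P1: store L3 := 77 | P0:I, P1:M(77), P2:I | bus: BusRdX
[6] P1: store L1 := 62 | P0:I, P1:M(62), P2:I | bus: BusRdX
[7] P0: load  L1 | P0:S(62), P1:S(62), P2:I | bus: BusRd,Flush
[8] P1: load  L0 | P0:I, P1:S(0), P2:I | bus: BusRd
[9] P1: store L1 := 87 | P0:I, P1:M(87), P2:I | bus: BusRdX
[10] P0: load  L1 | P0:S(87), P1:S(87), P2:I | bus: BusRd,Flush
[11] P2: load  L3 | P0:I, P1:S(77), P2:S(77) | bus: BusRd,Flush
[12] P2: store L2 := 39 | P0:I, P1:I, P2:M(39) | bus: BusRdX
[13] P0: store L2 := 26 | P0:M(26), P1:I, P2:I | bus: BusRdX,Flush
[14] P2: store L3 := 78 | P0:I, P1:I, P2:M(78) | bus: BusRdX
[15] P2: load  L2 | P0:S(26), P1:I, P2:S(26) | bus: BusRd,Flush
[16] P2: load  L1 | P0:S(87), P1:S(87), P2:S(87) | bus: BusRd
[17] P1: load  L2 | P0:S(26), P1:S(26), P2:S(26) | bus: BusRd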